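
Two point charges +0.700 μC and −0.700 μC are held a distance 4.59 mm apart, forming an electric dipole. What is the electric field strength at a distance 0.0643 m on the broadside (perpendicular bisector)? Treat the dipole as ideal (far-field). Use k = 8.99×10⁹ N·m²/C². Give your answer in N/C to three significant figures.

Dipole moment p = qd = (7.00×10⁻⁷ C)(0.00459 m) = 3.213×10⁻⁹ C·m.
On the perpendicular bisector E = kp/r³ (half the axial value at the same distance).
E = (8.99×10⁹)(3.213×10⁻⁹) / (0.0643)³ = 1.087×10⁵ N/C.

E ≈ 1.09×10⁵ N/C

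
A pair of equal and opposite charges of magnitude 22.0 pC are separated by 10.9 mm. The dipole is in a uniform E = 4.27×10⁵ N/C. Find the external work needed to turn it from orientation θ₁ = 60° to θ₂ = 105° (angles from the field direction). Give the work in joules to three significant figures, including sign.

Dipole moment p = qd = (2.20×10⁻¹¹ C)(0.0109 m) = 2.398×10⁻¹³ C·m.
W_ext = ΔU = U(θ₂) − U(θ₁) = −pE cosθ₂ − (−pE cosθ₁) = pE(cosθ₁ − cosθ₂).
W = (2.398×10⁻¹³)(4.27×10⁵)·(cos60° − cos105°) = (1.024×10⁻⁷)·(+0.7588) = 7.770×10⁻⁸ J.

W ≈ 7.77×10⁻⁸ J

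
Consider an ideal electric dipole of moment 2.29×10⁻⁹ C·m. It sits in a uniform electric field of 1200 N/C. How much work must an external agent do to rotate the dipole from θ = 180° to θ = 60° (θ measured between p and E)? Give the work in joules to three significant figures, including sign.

W_ext = ΔU = U(θ₂) − U(θ₁) = −pE cosθ₂ − (−pE cosθ₁) = pE(cosθ₁ − cosθ₂).
W = (2.29×10⁻⁹)(1200)·(cos180° − cos60°) = (2.748×10⁻⁶)·(-1.5000) = -4.122×10⁻⁶ J.

W ≈ -4.12×10⁻⁶ J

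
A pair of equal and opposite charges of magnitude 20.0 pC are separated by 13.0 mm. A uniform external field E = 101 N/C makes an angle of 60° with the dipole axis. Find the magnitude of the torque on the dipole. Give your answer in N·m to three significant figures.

τ ≈ 2.27×10⁻¹¹ N·m

Dipole moment p = qd = (2.00×10⁻¹¹ C)(0.0130 m) = 2.60×10⁻¹³ C·m.
Torque on an electric dipole: τ = pE sinθ.
τ = (2.60×10⁻¹³)(101)·sin60° = 2.274×10⁻¹¹ N·m.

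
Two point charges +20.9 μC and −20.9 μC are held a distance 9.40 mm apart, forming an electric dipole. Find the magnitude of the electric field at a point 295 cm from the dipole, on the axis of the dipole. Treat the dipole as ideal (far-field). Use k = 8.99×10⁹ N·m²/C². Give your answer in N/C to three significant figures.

E ≈ 138 N/C

Dipole moment p = qd = (2.09×10⁻⁵ C)(0.00940 m) = 1.965×10⁻⁷ C·m.
On the dipole axis E = 2kp/r³.
E = 2·(8.99×10⁹)(1.965×10⁻⁷) / (2.95)³ = 137.6 N/C.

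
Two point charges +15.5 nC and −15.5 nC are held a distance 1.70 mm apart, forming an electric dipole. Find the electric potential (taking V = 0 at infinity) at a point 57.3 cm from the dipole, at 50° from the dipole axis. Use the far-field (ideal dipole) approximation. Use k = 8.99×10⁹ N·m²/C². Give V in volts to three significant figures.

Dipole moment p = qd = (1.55×10⁻⁸ C)(0.00170 m) = 2.635×10⁻¹¹ C·m.
The dipole potential is V = kp cosθ / r².
V = (8.99×10⁹)(2.635×10⁻¹¹)·cos50° / (0.573)² = 0.4638 V.

V ≈ 0.464 V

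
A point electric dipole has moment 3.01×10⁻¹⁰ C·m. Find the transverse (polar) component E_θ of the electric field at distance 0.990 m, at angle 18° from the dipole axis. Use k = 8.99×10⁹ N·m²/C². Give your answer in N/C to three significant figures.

E_θ ≈ 0.862 N/C

For a dipole, E_θ = (kp sinθ)/r³.
kp/r³ = (8.99×10⁹)(3.01×10⁻¹⁰)/(0.990)³ = 2.789 N/C.
E_θ = 2.789·sin18° = 0.8618 N/C.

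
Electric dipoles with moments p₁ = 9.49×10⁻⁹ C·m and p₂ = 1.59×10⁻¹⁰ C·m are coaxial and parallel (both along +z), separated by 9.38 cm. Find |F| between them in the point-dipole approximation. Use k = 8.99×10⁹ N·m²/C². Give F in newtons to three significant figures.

F ≈ 0.00105 N

On-axis field of dipole 1 at distance r: E = 2kp₁/r³. Force on dipole 2 is F = p₂·dE/dr (gradient along axis).
dE/dr = −6kp₁/r⁴, so |F| = 6kp₁p₂/r⁴ (attractive for aligned moments).
F = 6(8.99×10⁹)(9.49×10⁻⁹)(1.59×10⁻¹⁰)/(0.0938)⁴ = 0.001051 N.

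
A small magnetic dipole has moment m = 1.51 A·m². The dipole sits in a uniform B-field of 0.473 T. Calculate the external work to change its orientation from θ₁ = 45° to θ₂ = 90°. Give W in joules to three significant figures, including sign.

W ≈ 0.505 J

W_ext = ΔU = −mB cosθ₂ + mB cosθ₁ = mB(cosθ₁ − cosθ₂).
W = (1.51)(0.473)·(cos45° − cos90°) = (0.7142)·(+0.7071) = 0.5050 J.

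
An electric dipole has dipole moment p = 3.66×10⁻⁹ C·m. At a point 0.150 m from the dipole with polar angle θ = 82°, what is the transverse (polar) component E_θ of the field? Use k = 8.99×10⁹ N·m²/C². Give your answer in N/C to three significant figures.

E_θ ≈ 9650 N/C

For a dipole, E_θ = (kp sinθ)/r³.
kp/r³ = (8.99×10⁹)(3.66×10⁻⁹)/(0.150)³ = 9749 N/C.
E_θ = 9749·sin82° = 9654 N/C.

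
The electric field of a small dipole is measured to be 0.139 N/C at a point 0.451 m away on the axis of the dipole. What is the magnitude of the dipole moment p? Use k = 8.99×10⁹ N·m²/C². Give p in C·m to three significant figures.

p ≈ 7.09×10⁻¹³ C·m

On axis E = 2kp/r³, so p = Er³/(2k).
p = (0.139)·(0.451)³ / (2·8.99×10⁹) = 7.092×10⁻¹³ C·m.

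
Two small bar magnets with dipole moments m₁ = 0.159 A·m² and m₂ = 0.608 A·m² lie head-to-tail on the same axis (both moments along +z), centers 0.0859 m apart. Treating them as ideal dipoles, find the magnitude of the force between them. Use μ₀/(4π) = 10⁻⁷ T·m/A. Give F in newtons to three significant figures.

On-axis B of dipole 1: B = (μ₀/4π)·2m₁/r³. Force on dipole 2: F = m₂·dB/dr.
dB/dr = −(μ₀/4π)·6m₁/r⁴, so |F| = (μ₀/4π)·6m₁m₂/r⁴.
F = 6(10⁻⁷)(0.159)(0.608)/(0.0859)⁴ = 0.001065 N.

F ≈ 0.00107 N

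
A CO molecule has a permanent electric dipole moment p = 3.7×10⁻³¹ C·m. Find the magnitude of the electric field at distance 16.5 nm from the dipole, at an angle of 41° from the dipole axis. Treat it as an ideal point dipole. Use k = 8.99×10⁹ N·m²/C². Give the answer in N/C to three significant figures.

E ≈ 1220 N/C

At angle θ the dipole field magnitude is E = (kp/r³)·√(1 + 3cos²θ).
kp/r³ = (8.99×10⁹)(3.70×10⁻³¹) / (1.65×10⁻⁸)³ = 740.5 N/C.
√(1 + 3cos²41°) = √(1 + 3·0.5696) = √2.7088 ≈ 1.6458.
E ≈ 740.5 × 1.646 = 1219 N/C.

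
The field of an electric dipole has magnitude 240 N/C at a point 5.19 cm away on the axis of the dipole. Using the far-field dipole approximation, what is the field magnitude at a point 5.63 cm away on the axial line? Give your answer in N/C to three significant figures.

Dipole fields scale as 1/r³ in the far field; the geometry is the same at both points.
E₂ = E₁ · (r₁/r₂)³ = 240 · (5.19/5.63)³.
(r₁/r₂)³ = (0.9218)³ = 0.7834.
E₂ ≈ 188.0 N/C.

E ≈ 188 N/C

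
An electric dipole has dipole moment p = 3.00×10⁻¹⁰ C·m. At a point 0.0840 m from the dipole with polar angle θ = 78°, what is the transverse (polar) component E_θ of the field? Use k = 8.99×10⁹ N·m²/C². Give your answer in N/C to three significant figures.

For a dipole, E_θ = (kp sinθ)/r³.
kp/r³ = (8.99×10⁹)(3.00×10⁻¹⁰)/(0.0840)³ = 4550 N/C.
E_θ = 4550·sin78° = 4451 N/C.

E_θ ≈ 4450 N/C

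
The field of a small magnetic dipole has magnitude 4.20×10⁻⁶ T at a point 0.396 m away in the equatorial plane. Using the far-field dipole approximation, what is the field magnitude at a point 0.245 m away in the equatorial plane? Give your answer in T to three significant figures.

Dipole fields scale as 1/r³ in the far field; the geometry is the same at both points.
B₂ = B₁ · (r₁/r₂)³ = 4.20×10⁻⁶ · (0.396/0.245)³.
(r₁/r₂)³ = (1.616)³ = 4.223.
B₂ ≈ 1.774×10⁻⁵ T.

B ≈ 1.77×10⁻⁵ T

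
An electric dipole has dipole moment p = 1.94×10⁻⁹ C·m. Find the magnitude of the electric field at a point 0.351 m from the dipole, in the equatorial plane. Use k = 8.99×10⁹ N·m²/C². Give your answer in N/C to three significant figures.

E ≈ 403 N/C

In the equatorial plane E = kp/r³.
E = (8.99×10⁹)(1.94×10⁻⁹) / (0.351)³ = 403.3 N/C.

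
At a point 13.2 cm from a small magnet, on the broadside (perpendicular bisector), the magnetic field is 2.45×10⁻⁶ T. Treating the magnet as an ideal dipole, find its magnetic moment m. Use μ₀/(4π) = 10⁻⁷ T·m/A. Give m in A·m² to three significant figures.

m ≈ 0.0563 A·m²

In the equatorial plane B = (μ₀/4π)·m/r³, so m = Br³·4π/(μ₀).
m = (2.45×10⁻⁶)·(0.132)³ / (10⁻⁷) = 0.05635 A·m².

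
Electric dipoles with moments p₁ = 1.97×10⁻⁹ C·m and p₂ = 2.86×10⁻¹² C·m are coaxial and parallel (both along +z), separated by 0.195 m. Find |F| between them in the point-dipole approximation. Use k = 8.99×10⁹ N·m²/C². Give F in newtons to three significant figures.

F ≈ 2.10×10⁻⁷ N

On-axis field of dipole 1 at distance r: E = 2kp₁/r³. Force on dipole 2 is F = p₂·dE/dr (gradient along axis).
dE/dr = −6kp₁/r⁴, so |F| = 6kp₁p₂/r⁴ (attractive for aligned moments).
F = 6(8.99×10⁹)(1.97×10⁻⁹)(2.86×10⁻¹²)/(0.195)⁴ = 2.102×10⁻⁷ N.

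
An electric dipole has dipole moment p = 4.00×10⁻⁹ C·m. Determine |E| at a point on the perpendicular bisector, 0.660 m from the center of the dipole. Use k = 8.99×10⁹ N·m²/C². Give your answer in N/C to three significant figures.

E ≈ 125 N/C

In the equatorial plane E = kp/r³.
E = (8.99×10⁹)(4.00×10⁻⁹) / (0.660)³ = 125.1 N/C.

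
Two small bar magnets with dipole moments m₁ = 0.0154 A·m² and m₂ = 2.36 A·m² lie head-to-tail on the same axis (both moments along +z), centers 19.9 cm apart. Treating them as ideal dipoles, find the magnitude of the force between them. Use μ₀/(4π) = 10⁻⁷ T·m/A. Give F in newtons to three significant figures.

On-axis B of dipole 1: B = (μ₀/4π)·2m₁/r³. Force on dipole 2: F = m₂·dB/dr.
dB/dr = −(μ₀/4π)·6m₁/r⁴, so |F| = (μ₀/4π)·6m₁m₂/r⁴.
F = 6(10⁻⁷)(0.0154)(2.36)/(0.199)⁴ = 1.391×10⁻⁵ N.

F ≈ 1.39×10⁻⁵ N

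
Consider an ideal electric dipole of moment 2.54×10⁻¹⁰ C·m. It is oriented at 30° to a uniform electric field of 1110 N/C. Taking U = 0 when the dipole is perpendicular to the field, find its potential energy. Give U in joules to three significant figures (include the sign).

U ≈ -2.44×10⁻⁷ J

U = −p·E = −pE cosθ.
U = −(2.54×10⁻¹⁰)(1110)·cos30° = -2.442×10⁻⁷ J.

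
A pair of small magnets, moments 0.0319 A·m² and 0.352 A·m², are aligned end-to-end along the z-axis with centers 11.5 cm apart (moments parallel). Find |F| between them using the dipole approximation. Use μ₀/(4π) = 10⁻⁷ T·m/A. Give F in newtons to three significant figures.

F ≈ 3.85×10⁻⁵ N

On-axis B of dipole 1: B = (μ₀/4π)·2m₁/r³. Force on dipole 2: F = m₂·dB/dr.
dB/dr = −(μ₀/4π)·6m₁/r⁴, so |F| = (μ₀/4π)·6m₁m₂/r⁴.
F = 6(10⁻⁷)(0.0319)(0.352)/(0.115)⁴ = 3.852×10⁻⁵ N.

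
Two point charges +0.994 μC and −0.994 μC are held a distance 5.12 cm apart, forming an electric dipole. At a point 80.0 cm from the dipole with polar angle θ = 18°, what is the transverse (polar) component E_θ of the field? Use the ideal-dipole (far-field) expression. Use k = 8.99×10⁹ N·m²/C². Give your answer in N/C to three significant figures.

E_θ ≈ 276 N/C

Dipole moment p = qd = (9.94×10⁻⁷ C)(0.0512 m) = 5.089×10⁻⁸ C·m.
For a dipole, E_θ = (kp sinθ)/r³.
kp/r³ = (8.99×10⁹)(5.089×10⁻⁸)/(0.800)³ = 893.6 N/C.
E_θ = 893.6·sin18° = 276.1 N/C.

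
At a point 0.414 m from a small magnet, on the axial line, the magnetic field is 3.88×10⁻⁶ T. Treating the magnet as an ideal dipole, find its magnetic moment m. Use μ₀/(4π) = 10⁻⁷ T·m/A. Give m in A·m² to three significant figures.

m ≈ 1.38 A·m²

On axis B = (μ₀/4π)·2m/r³, so m = Br³·4π/(μ₀·2).
m = (3.88×10⁻⁶)·(0.414)³ / (2·10⁻⁷) = 1.377 A·m².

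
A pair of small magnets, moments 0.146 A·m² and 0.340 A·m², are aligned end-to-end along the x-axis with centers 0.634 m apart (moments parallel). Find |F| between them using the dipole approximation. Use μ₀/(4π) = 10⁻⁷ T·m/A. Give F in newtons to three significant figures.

F ≈ 1.84×10⁻⁷ N

On-axis B of dipole 1: B = (μ₀/4π)·2m₁/r³. Force on dipole 2: F = m₂·dB/dr.
dB/dr = −(μ₀/4π)·6m₁/r⁴, so |F| = (μ₀/4π)·6m₁m₂/r⁴.
F = 6(10⁻⁷)(0.146)(0.340)/(0.634)⁴ = 1.843×10⁻⁷ N.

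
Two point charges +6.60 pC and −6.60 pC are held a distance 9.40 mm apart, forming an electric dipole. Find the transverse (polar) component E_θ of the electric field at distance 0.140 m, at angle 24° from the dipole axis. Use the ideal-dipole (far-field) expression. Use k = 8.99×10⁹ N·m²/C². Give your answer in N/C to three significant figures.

E_θ ≈ 0.0827 N/C

Dipole moment p = qd = (6.60×10⁻¹² C)(0.00940 m) = 6.204×10⁻¹⁴ C·m.
For a dipole, E_θ = (kp sinθ)/r³.
kp/r³ = (8.99×10⁹)(6.204×10⁻¹⁴)/(0.140)³ = 0.2033 N/C.
E_θ = 0.2033·sin24° = 0.08267 N/C.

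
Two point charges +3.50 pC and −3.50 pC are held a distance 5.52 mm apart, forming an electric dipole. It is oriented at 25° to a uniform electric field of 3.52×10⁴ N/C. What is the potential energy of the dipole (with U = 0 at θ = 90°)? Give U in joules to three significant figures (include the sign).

Dipole moment p = qd = (3.50×10⁻¹² C)(0.00552 m) = 1.932×10⁻¹⁴ C·m.
U = −p·E = −pE cosθ.
U = −(1.932×10⁻¹⁴)(3.52×10⁴)·cos25° = -6.163×10⁻¹⁰ J.

U ≈ -6.16×10⁻¹⁰ J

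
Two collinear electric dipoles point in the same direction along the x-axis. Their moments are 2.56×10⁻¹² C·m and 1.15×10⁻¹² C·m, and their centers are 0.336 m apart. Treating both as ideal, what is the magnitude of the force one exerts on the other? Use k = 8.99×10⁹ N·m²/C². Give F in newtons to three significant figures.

On-axis field of dipole 1 at distance r: E = 2kp₁/r³. Force on dipole 2 is F = p₂·dE/dr (gradient along axis).
dE/dr = −6kp₁/r⁴, so |F| = 6kp₁p₂/r⁴ (attractive for aligned moments).
F = 6(8.99×10⁹)(2.56×10⁻¹²)(1.15×10⁻¹²)/(0.336)⁴ = 1.246×10⁻¹¹ N.

F ≈ 1.25×10⁻¹¹ N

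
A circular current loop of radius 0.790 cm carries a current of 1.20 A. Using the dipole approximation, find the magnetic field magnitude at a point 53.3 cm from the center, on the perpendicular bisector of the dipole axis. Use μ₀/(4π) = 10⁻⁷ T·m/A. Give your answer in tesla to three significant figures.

Magnetic moment m = IA = Iπa² = (1.20)·π·(0.00790)² = 2.353×10⁻⁴ A·m².
In the equatorial plane B = (μ₀/4π)·m/r³ (half the axial value).
B = (10⁻⁷)·(2.353×10⁻⁴) / (0.533)³ = 1.554×10⁻¹⁰ T.

B ≈ 1.55×10⁻¹⁰ T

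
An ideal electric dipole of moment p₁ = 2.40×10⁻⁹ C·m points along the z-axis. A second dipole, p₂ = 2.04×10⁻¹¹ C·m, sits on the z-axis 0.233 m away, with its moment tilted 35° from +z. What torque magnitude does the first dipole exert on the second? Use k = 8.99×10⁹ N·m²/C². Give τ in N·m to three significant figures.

The second dipole sits on the axis of the first, so the field there is axial: E₁ = 2kp₁/r³ along +z.
E₁ = 2(8.99×10⁹)(2.40×10⁻⁹)/(0.233)³ = 3411 N/C.
Torque on the second dipole: τ = p₂ E₁ sinθ.
τ = (2.04×10⁻¹¹)(3411)·sin35° = 3.992×10⁻⁸ N·m.

τ ≈ 3.99×10⁻⁸ N·m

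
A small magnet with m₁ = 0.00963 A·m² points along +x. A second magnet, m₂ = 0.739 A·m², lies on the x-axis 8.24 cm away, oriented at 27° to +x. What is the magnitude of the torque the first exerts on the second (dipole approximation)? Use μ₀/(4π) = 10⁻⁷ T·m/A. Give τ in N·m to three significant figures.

τ ≈ 1.15×10⁻⁶ N·m

Dipole B is on the axis of dipole A, so B₁ there is axial: B₁ = (μ₀/4π)·2m₁/r³ along +x.
B₁ = 2(10⁻⁷)(0.00963)/(0.0824)³ = 3.443×10⁻⁶ T.
τ = m₂ B₁ sinθ.
τ = (0.739)(3.443×10⁻⁶)·sin27° = 1.155×10⁻⁶ N·m.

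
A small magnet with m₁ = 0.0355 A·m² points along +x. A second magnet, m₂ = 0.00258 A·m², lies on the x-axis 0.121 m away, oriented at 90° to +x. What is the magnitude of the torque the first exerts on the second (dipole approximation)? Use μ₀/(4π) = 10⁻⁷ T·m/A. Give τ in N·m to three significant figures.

Dipole B is on the axis of dipole A, so B₁ there is axial: B₁ = (μ₀/4π)·2m₁/r³ along +x.
B₁ = 2(10⁻⁷)(0.0355)/(0.121)³ = 4.008×10⁻⁶ T.
τ = m₂ B₁ sinθ.
τ = (0.00258)(4.008×10⁻⁶)·sin90° = 1.034×10⁻⁸ N·m.

τ ≈ 1.03×10⁻⁸ N·m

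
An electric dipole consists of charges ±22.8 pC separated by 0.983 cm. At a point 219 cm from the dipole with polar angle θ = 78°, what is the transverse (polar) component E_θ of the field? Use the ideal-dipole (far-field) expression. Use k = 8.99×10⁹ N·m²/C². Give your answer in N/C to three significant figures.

Dipole moment p = qd = (2.28×10⁻¹¹ C)(0.00983 m) = 2.241×10⁻¹³ C·m.
For a dipole, E_θ = (kp sinθ)/r³.
kp/r³ = (8.99×10⁹)(2.241×10⁻¹³)/(2.19)³ = 1.918×10⁻⁴ N/C.
E_θ = 1.918×10⁻⁴·sin78° = 1.876×10⁻⁴ N/C.

E_θ ≈ 1.88×10⁻⁴ N/C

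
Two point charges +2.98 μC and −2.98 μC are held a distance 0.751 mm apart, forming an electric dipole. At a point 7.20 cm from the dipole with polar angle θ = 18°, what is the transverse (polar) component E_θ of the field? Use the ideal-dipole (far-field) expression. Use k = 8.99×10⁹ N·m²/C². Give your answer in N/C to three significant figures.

Dipole moment p = qd = (2.98×10⁻⁶ C)(7.51×10⁻⁴ m) = 2.238×10⁻⁹ C·m.
For a dipole, E_θ = (kp sinθ)/r³.
kp/r³ = (8.99×10⁹)(2.238×10⁻⁹)/(0.0720)³ = 5.390×10⁴ N/C.
E_θ = 5.390×10⁴·sin18° = 1.666×10⁴ N/C.

E_θ ≈ 1.67×10⁴ N/C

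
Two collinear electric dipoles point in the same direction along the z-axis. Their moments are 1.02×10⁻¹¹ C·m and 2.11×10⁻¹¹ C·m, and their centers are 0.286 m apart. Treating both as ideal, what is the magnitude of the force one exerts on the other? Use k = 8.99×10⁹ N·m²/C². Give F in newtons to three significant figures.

F ≈ 1.74×10⁻⁹ N

On-axis field of dipole 1 at distance r: E = 2kp₁/r³. Force on dipole 2 is F = p₂·dE/dr (gradient along axis).
dE/dr = −6kp₁/r⁴, so |F| = 6kp₁p₂/r⁴ (attractive for aligned moments).
F = 6(8.99×10⁹)(1.02×10⁻¹¹)(2.11×10⁻¹¹)/(0.286)⁴ = 1.735×10⁻⁹ N.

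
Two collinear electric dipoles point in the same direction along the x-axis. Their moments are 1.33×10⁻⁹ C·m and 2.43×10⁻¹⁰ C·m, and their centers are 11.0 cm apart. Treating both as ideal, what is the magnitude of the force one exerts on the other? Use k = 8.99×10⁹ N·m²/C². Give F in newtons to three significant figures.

On-axis field of dipole 1 at distance r: E = 2kp₁/r³. Force on dipole 2 is F = p₂·dE/dr (gradient along axis).
dE/dr = −6kp₁/r⁴, so |F| = 6kp₁p₂/r⁴ (attractive for aligned moments).
F = 6(8.99×10⁹)(1.33×10⁻⁹)(2.43×10⁻¹⁰)/(0.110)⁴ = 1.191×10⁻⁴ N.

F ≈ 1.19×10⁻⁴ N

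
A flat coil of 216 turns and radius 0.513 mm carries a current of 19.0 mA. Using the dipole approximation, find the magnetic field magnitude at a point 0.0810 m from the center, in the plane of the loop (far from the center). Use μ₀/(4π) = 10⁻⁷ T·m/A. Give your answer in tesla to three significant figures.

m = NIA = NIπa² = 216·(0.0190)·π·(5.13×10⁻⁴)² = 3.393×10⁻⁶ A·m².
In the equatorial plane B = (μ₀/4π)·m/r³ (half the axial value).
B = (10⁻⁷)·(3.393×10⁻⁶) / (0.0810)³ = 6.385×10⁻¹⁰ T.

B ≈ 6.38×10⁻¹⁰ T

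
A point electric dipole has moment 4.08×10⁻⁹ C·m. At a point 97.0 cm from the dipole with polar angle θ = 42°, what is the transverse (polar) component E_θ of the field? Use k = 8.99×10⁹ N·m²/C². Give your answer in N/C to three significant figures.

For a dipole, E_θ = (kp sinθ)/r³.
kp/r³ = (8.99×10⁹)(4.08×10⁻⁹)/(0.970)³ = 40.19 N/C.
E_θ = 40.19·sin42° = 26.89 N/C.

E_θ ≈ 26.9 N/C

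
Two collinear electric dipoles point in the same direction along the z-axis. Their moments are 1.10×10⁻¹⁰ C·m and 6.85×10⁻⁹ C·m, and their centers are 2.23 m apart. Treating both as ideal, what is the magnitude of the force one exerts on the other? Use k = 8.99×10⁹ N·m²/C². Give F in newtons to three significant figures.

On-axis field of dipole 1 at distance r: E = 2kp₁/r³. Force on dipole 2 is F = p₂·dE/dr (gradient along axis).
dE/dr = −6kp₁/r⁴, so |F| = 6kp₁p₂/r⁴ (attractive for aligned moments).
F = 6(8.99×10⁹)(1.10×10⁻¹⁰)(6.85×10⁻⁹)/(2.23)⁴ = 1.644×10⁻⁹ N.

F ≈ 1.64×10⁻⁹ N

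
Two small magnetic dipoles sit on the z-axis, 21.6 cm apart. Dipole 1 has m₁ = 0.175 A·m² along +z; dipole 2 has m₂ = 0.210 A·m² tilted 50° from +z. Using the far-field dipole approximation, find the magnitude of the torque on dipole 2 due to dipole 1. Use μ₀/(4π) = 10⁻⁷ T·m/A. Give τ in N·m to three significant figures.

Dipole B is on the axis of dipole A, so B₁ there is axial: B₁ = (μ₀/4π)·2m₁/r³ along +z.
B₁ = 2(10⁻⁷)(0.175)/(0.216)³ = 3.473×10⁻⁶ T.
τ = m₂ B₁ sinθ.
τ = (0.210)(3.473×10⁻⁶)·sin50° = 5.587×10⁻⁷ N·m.

τ ≈ 5.59×10⁻⁷ N·m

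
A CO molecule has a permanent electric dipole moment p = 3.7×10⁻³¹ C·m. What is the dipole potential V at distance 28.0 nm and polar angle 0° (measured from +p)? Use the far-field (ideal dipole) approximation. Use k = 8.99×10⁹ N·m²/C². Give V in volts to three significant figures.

V ≈ 4.24×10⁻⁶ V

The dipole potential is V = kp cosθ / r².
V = (8.99×10⁹)(3.70×10⁻³¹)·cos0° / (2.80×10⁻⁸)² = 4.243×10⁻⁶ V.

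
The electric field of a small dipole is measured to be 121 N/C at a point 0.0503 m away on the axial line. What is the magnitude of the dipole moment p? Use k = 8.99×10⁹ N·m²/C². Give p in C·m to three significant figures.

p ≈ 8.56×10⁻¹³ C·m

On axis E = 2kp/r³, so p = Er³/(2k).
p = (121)·(0.0503)³ / (2·8.99×10⁹) = 8.564×10⁻¹³ C·m.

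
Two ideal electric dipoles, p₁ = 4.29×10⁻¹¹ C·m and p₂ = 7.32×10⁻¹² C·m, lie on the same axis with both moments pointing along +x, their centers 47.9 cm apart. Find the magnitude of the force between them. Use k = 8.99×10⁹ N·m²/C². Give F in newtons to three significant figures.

On-axis field of dipole 1 at distance r: E = 2kp₁/r³. Force on dipole 2 is F = p₂·dE/dr (gradient along axis).
dE/dr = −6kp₁/r⁴, so |F| = 6kp₁p₂/r⁴ (attractive for aligned moments).
F = 6(8.99×10⁹)(4.29×10⁻¹¹)(7.32×10⁻¹²)/(0.479)⁴ = 3.218×10⁻¹⁰ N.

F ≈ 3.22×10⁻¹⁰ N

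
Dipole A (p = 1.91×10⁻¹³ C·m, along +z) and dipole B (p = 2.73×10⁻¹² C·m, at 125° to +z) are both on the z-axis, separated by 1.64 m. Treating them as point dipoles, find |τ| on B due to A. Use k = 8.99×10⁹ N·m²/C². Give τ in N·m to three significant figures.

τ ≈ 1.74×10⁻¹⁵ N·m

The second dipole sits on the axis of the first, so the field there is axial: E₁ = 2kp₁/r³ along +z.
E₁ = 2(8.99×10⁹)(1.91×10⁻¹³)/(1.64)³ = 7.786×10⁻⁴ N/C.
Torque on the second dipole: τ = p₂ E₁ sinθ.
τ = (2.73×10⁻¹²)(7.786×10⁻⁴)·sin125° = 1.741×10⁻¹⁵ N·m.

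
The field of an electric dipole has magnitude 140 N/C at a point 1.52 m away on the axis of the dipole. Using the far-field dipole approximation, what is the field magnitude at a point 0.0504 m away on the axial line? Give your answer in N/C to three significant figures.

Dipole fields scale as 1/r³ in the far field; the geometry is the same at both points.
E₂ = E₁ · (r₁/r₂)³ = 140 · (1.52/0.0504)³.
(r₁/r₂)³ = (30.16)³ = 2.743e+04.
E₂ ≈ 3.840×10⁶ N/C.

E ≈ 3.84×10⁶ N/C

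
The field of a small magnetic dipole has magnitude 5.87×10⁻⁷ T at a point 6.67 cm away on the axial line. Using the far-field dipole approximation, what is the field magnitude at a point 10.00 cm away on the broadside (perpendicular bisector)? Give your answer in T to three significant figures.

B ≈ 8.71×10⁻⁸ T

Dipole fields scale as 1/r³ in the far field.
The axial field is twice the equatorial field at the same r, so the geometry factor is 1/2.
B₂ = B₁ · (1/2) · (r₁/r₂)³ = 5.87×10⁻⁷ · 0.5 · (6.67/10.00)³.
(r₁/r₂)³ = (0.667)³ = 0.2967.
B₂ ≈ 8.709×10⁻⁸ T.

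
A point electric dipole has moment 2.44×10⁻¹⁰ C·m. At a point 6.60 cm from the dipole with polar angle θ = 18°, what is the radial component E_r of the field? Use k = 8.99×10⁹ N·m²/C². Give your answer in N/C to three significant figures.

For a dipole, E_r = (2kp cosθ)/r³.
kp/r³ = (8.99×10⁹)(2.44×10⁻¹⁰)/(0.0660)³ = 7630 N/C.
E_r = 2·7630·cos18° = 1.451×10⁴ N/C.

E_r ≈ 1.45×10⁴ N/C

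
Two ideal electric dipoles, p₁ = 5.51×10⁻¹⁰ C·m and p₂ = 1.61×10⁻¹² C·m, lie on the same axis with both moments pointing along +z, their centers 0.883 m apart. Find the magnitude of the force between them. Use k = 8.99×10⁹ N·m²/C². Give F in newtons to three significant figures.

On-axis field of dipole 1 at distance r: E = 2kp₁/r³. Force on dipole 2 is F = p₂·dE/dr (gradient along axis).
dE/dr = −6kp₁/r⁴, so |F| = 6kp₁p₂/r⁴ (attractive for aligned moments).
F = 6(8.99×10⁹)(5.51×10⁻¹⁰)(1.61×10⁻¹²)/(0.883)⁴ = 7.871×10⁻¹¹ N.

F ≈ 7.87×10⁻¹¹ N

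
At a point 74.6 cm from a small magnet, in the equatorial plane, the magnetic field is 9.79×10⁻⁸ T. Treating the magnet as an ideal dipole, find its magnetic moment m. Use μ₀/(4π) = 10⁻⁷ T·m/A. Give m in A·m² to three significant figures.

m ≈ 0.406 A·m²

In the equatorial plane B = (μ₀/4π)·m/r³, so m = Br³·4π/(μ₀).
m = (9.79×10⁻⁸)·(0.746)³ / (10⁻⁷) = 0.4064 A·m².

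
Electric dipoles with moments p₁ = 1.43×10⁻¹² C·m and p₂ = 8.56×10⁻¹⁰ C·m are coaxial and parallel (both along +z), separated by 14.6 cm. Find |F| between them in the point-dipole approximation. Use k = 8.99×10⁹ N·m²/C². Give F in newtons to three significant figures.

F ≈ 1.45×10⁻⁷ N

On-axis field of dipole 1 at distance r: E = 2kp₁/r³. Force on dipole 2 is F = p₂·dE/dr (gradient along axis).
dE/dr = −6kp₁/r⁴, so |F| = 6kp₁p₂/r⁴ (attractive for aligned moments).
F = 6(8.99×10⁹)(1.43×10⁻¹²)(8.56×10⁻¹⁰)/(0.146)⁴ = 1.453×10⁻⁷ N.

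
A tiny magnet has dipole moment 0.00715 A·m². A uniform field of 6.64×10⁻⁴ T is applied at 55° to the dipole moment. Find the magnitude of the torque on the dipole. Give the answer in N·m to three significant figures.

τ ≈ 3.89×10⁻⁶ N·m

Torque on a magnetic dipole: τ = mB sinθ.
τ = (0.00715)(6.64×10⁻⁴)·sin55° = 3.889×10⁻⁶ N·m.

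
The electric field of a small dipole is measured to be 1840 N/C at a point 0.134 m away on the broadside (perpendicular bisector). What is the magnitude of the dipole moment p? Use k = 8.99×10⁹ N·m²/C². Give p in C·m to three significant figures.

p ≈ 4.92×10⁻¹⁰ C·m

In the equatorial plane E = kp/r³, so p = Er³/(k).
p = (1840)·(0.134)³ / (8.99×10⁹) = 4.925×10⁻¹⁰ C·m.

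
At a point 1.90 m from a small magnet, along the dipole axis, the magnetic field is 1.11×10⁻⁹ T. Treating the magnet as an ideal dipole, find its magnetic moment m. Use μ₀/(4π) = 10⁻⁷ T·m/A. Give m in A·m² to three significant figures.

m ≈ 0.0381 A·m²

On axis B = (μ₀/4π)·2m/r³, so m = Br³·4π/(μ₀·2).
m = (1.11×10⁻⁹)·(1.90)³ / (2·10⁻⁷) = 0.03807 A·m².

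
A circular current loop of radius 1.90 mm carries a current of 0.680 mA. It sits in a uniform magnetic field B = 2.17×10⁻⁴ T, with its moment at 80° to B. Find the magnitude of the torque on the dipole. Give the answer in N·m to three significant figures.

Magnetic moment m = IA = Iπa² = (6.80×10⁻⁴)·π·(0.00190)² = 7.712×10⁻⁹ A·m².
Torque on a magnetic dipole: τ = mB sinθ.
τ = (7.712×10⁻⁹)(2.17×10⁻⁴)·sin80° = 1.648×10⁻¹² N·m.

τ ≈ 1.65×10⁻¹² N·m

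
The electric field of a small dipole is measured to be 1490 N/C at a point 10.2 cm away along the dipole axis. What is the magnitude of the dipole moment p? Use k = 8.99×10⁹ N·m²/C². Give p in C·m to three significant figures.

On axis E = 2kp/r³, so p = Er³/(2k).
p = (1490)·(0.102)³ / (2·8.99×10⁹) = 8.794×10⁻¹¹ C·m.

p ≈ 8.79×10⁻¹¹ C·m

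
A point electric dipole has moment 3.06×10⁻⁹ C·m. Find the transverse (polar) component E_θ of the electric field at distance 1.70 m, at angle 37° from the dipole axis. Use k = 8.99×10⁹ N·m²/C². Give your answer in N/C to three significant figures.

E_θ ≈ 3.37 N/C

For a dipole, E_θ = (kp sinθ)/r³.
kp/r³ = (8.99×10⁹)(3.06×10⁻⁹)/(1.70)³ = 5.599 N/C.
E_θ = 5.599·sin37° = 3.370 N/C.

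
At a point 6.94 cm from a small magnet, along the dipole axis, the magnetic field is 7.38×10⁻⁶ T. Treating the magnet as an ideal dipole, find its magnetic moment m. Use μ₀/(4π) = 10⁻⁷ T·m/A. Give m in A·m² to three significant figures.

On axis B = (μ₀/4π)·2m/r³, so m = Br³·4π/(μ₀·2).
m = (7.38×10⁻⁶)·(0.0694)³ / (2·10⁻⁷) = 0.01233 A·m².

m ≈ 0.0123 A·m²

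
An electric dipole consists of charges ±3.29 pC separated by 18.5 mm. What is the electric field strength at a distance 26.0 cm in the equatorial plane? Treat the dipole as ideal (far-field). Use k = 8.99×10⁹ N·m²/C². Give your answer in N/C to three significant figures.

Dipole moment p = qd = (3.29×10⁻¹² C)(0.0185 m) = 6.087×10⁻¹⁴ C·m.
On the perpendicular bisector E = kp/r³ (half the axial value at the same distance).
E = (8.99×10⁹)(6.087×10⁻¹⁴) / (0.260)³ = 0.03113 N/C.

E ≈ 0.0311 N/C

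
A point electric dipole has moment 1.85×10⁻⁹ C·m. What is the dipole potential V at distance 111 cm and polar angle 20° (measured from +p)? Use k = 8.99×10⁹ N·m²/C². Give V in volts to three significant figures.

The dipole potential is V = kp cosθ / r².
V = (8.99×10⁹)(1.85×10⁻⁹)·cos20° / (1.11)² = 12.68 V.

V ≈ 12.7 V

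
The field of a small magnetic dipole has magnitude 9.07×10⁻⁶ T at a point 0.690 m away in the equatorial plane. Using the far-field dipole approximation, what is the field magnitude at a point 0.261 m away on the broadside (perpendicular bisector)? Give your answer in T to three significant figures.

Dipole fields scale as 1/r³ in the far field; the geometry is the same at both points.
B₂ = B₁ · (r₁/r₂)³ = 9.07×10⁻⁶ · (0.690/0.261)³.
(r₁/r₂)³ = (2.644)³ = 18.48.
B₂ ≈ 1.676×10⁻⁴ T.

B ≈ 1.68×10⁻⁴ T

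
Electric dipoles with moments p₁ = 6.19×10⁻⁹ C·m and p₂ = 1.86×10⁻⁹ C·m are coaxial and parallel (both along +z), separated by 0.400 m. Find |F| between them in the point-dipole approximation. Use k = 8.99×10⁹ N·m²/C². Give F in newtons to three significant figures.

On-axis field of dipole 1 at distance r: E = 2kp₁/r³. Force on dipole 2 is F = p₂·dE/dr (gradient along axis).
dE/dr = −6kp₁/r⁴, so |F| = 6kp₁p₂/r⁴ (attractive for aligned moments).
F = 6(8.99×10⁹)(6.19×10⁻⁹)(1.86×10⁻⁹)/(0.400)⁴ = 2.426×10⁻⁵ N.

F ≈ 2.43×10⁻⁵ N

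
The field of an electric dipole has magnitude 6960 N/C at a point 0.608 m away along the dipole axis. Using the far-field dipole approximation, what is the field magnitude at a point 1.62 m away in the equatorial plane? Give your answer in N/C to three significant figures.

Dipole fields scale as 1/r³ in the far field.
The axial field is twice the equatorial field at the same r, so the geometry factor is 1/2.
E₂ = E₁ · (1/2) · (r₁/r₂)³ = 6960 · 0.5 · (0.608/1.62)³.
(r₁/r₂)³ = (0.3753)³ = 0.05286.
E₂ ≈ 184.0 N/C.

E ≈ 184 N/C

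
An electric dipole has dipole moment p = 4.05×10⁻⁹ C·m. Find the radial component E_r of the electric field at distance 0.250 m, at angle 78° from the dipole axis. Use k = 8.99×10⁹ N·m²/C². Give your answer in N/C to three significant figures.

For a dipole, E_r = (2kp cosθ)/r³.
kp/r³ = (8.99×10⁹)(4.05×10⁻⁹)/(0.250)³ = 2330 N/C.
E_r = 2·2330·cos78° = 969.0 N/C.

E_r ≈ 969 N/C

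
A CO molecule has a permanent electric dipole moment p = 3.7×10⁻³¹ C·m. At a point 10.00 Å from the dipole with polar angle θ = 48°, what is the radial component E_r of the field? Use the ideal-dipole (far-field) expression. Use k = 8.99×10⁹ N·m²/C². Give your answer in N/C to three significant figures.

For a dipole, E_r = (2kp cosθ)/r³.
kp/r³ = (8.99×10⁹)(3.70×10⁻³¹)/(1.00×10⁻⁹)³ = 3.326×10⁶ N/C.
E_r = 2·3.326×10⁶·cos48° = 4.451×10⁶ N/C.

E_r ≈ 4.45×10⁶ N/C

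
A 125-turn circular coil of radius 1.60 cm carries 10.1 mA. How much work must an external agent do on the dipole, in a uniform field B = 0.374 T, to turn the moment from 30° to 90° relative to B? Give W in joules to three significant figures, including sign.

W ≈ 3.29×10⁻⁴ J

m = NIA = NIπa² = 125·(0.0101)·π·(0.0160)² = 0.001015 A·m².
W_ext = ΔU = −mB cosθ₂ + mB cosθ₁ = mB(cosθ₁ − cosθ₂).
W = (0.001015)(0.374)·(cos30° − cos90°) = (3.796×10⁻⁴)·(+0.8660) = 3.288×10⁻⁴ J.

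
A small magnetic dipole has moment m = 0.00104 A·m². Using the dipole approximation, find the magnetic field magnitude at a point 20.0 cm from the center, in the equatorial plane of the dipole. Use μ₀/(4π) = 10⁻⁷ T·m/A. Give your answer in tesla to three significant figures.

B ≈ 1.30×10⁻⁸ T

In the equatorial plane B = (μ₀/4π)·m/r³ (half the axial value).
B = (10⁻⁷)·(0.00104) / (0.200)³ = 1.300×10⁻⁸ T.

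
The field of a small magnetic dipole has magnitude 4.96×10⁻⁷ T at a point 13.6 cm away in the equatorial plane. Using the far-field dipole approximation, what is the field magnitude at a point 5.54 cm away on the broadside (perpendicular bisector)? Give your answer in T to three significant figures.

Dipole fields scale as 1/r³ in the far field; the geometry is the same at both points.
B₂ = B₁ · (r₁/r₂)³ = 4.96×10⁻⁷ · (13.6/5.54)³.
(r₁/r₂)³ = (2.455)³ = 14.79.
B₂ ≈ 7.338×10⁻⁶ T.

B ≈ 7.34×10⁻⁶ T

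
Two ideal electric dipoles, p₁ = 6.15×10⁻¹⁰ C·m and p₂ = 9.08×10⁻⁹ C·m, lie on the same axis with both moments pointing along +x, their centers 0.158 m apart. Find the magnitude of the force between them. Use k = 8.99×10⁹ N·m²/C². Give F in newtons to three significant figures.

F ≈ 4.83×10⁻⁴ N

On-axis field of dipole 1 at distance r: E = 2kp₁/r³. Force on dipole 2 is F = p₂·dE/dr (gradient along axis).
dE/dr = −6kp₁/r⁴, so |F| = 6kp₁p₂/r⁴ (attractive for aligned moments).
F = 6(8.99×10⁹)(6.15×10⁻¹⁰)(9.08×10⁻⁹)/(0.158)⁴ = 4.833×10⁻⁴ N.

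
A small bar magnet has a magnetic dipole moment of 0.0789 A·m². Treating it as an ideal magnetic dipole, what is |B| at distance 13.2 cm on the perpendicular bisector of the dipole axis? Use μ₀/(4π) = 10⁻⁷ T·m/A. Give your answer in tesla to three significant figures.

In the equatorial plane B = (μ₀/4π)·m/r³ (half the axial value).
B = (10⁻⁷)·(0.0789) / (0.132)³ = 3.430×10⁻⁶ T.

B ≈ 3.43×10⁻⁶ T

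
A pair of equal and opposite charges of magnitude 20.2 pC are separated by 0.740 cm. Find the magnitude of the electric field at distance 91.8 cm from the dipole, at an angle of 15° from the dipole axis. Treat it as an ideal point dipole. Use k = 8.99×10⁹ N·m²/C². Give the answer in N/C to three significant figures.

Dipole moment p = qd = (2.02×10⁻¹¹ C)(0.00740 m) = 1.495×10⁻¹³ C·m.
At angle θ the dipole field magnitude is E = (kp/r³)·√(1 + 3cos²θ).
kp/r³ = (8.99×10⁹)(1.495×10⁻¹³) / (0.918)³ = 0.001737 N/C.
√(1 + 3cos²15°) = √(1 + 3·0.9330) = √3.7990 ≈ 1.9491.
E ≈ 0.001737 × 1.949 = 0.003386 N/C.

E ≈ 0.00339 N/C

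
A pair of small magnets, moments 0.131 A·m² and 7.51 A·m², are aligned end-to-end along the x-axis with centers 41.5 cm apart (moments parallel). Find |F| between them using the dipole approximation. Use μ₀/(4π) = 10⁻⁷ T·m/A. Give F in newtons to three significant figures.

On-axis B of dipole 1: B = (μ₀/4π)·2m₁/r³. Force on dipole 2: F = m₂·dB/dr.
dB/dr = −(μ₀/4π)·6m₁/r⁴, so |F| = (μ₀/4π)·6m₁m₂/r⁴.
F = 6(10⁻⁷)(0.131)(7.51)/(0.415)⁴ = 1.990×10⁻⁵ N.

F ≈ 1.99×10⁻⁵ N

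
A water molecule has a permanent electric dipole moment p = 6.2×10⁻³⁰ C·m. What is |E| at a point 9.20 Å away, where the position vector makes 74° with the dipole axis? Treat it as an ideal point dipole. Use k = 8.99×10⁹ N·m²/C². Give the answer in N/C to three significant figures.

E ≈ 7.93×10⁷ N/C

At angle θ the dipole field magnitude is E = (kp/r³)·√(1 + 3cos²θ).
kp/r³ = (8.99×10⁹)(6.20×10⁻³⁰) / (9.20×10⁻¹⁰)³ = 7.158×10⁷ N/C.
√(1 + 3cos²74°) = √(1 + 3·0.0760) = √1.2279 ≈ 1.1081.
E ≈ 7.158×10⁷ × 1.108 = 7.932×10⁷ N/C.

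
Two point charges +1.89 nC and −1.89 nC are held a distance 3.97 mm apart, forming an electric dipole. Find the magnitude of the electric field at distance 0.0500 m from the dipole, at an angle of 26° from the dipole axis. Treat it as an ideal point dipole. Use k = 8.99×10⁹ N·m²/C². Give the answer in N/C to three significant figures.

E ≈ 998 N/C

Dipole moment p = qd = (1.89×10⁻⁹ C)(0.00397 m) = 7.503×10⁻¹² C·m.
At angle θ the dipole field magnitude is E = (kp/r³)·√(1 + 3cos²θ).
kp/r³ = (8.99×10⁹)(7.503×10⁻¹²) / (0.0500)³ = 539.6 N/C.
√(1 + 3cos²26°) = √(1 + 3·0.8078) = √3.4235 ≈ 1.8503.
E ≈ 539.6 × 1.850 = 998.4 N/C.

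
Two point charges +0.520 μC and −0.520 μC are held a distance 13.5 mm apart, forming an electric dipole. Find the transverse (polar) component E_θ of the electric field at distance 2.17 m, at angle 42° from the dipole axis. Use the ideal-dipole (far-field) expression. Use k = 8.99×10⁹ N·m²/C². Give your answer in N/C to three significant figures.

Dipole moment p = qd = (5.20×10⁻⁷ C)(0.0135 m) = 7.02×10⁻⁹ C·m.
For a dipole, E_θ = (kp sinθ)/r³.
kp/r³ = (8.99×10⁹)(7.02×10⁻⁹)/(2.17)³ = 6.176 N/C.
E_θ = 6.176·sin42° = 4.133 N/C.

E_θ ≈ 4.13 N/C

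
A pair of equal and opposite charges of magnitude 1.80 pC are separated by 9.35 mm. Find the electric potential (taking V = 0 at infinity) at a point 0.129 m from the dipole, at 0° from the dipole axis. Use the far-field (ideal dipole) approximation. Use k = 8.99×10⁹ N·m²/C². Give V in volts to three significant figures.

Dipole moment p = qd = (1.80×10⁻¹² C)(0.00935 m) = 1.683×10⁻¹⁴ C·m.
The dipole potential is V = kp cosθ / r².
V = (8.99×10⁹)(1.683×10⁻¹⁴)·cos0° / (0.129)² = 0.009092 V.

V ≈ 0.00909 V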